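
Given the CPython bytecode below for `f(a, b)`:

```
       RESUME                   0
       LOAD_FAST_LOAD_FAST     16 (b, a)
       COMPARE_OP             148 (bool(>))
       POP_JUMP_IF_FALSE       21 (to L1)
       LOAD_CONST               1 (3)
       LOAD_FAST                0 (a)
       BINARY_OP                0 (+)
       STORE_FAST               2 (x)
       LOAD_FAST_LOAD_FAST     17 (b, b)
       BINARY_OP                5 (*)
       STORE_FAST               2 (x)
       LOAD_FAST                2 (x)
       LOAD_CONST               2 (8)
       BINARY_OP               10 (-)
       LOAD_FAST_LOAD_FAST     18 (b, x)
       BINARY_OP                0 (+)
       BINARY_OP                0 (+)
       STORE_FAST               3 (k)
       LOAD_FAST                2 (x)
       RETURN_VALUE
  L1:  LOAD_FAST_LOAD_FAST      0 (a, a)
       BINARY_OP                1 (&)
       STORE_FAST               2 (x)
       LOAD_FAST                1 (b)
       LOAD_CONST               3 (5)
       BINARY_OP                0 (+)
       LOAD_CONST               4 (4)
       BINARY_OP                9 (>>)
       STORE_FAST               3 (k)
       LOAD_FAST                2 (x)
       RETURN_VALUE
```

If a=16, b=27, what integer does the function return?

729

LOAD_FAST_LOAD_FAST b,a → push 27,16. Stack: [27, 16]
COMPARE_OP bool(>) → 27 vs 16 = True. Stack: [True]
POP_JUMP_IF_FALSE → pop True; no jump. Stack: []
LOAD_CONST → push 3. Stack: [3]
LOAD_FAST a → push 16. Stack: [3, 16]
BINARY_OP + → 3 + 16 = 19. Stack: [19]
STORE_FAST x → x=19. Stack: []
LOAD_FAST_LOAD_FAST b,b → push 27,27. Stack: [27, 27]
BINARY_OP * → 27 * 27 = 729. Stack: [729]
STORE_FAST x → x=729. Stack: []
LOAD_FAST x → push 729. Stack: [729]
LOAD_CONST → push 8. Stack: [729, 8]
BINARY_OP - → 729 - 8 = 721. Stack: [721]
LOAD_FAST_LOAD_FAST b,x → push 27,729. Stack: [721, 27, 729]
BINARY_OP + → 27 + 729 = 756. Stack: [721, 756]
BINARY_OP + → 721 + 756 = 1477. Stack: [1477]
STORE_FAST k → k=1477. Stack: []
LOAD_FAST x → push 729. Stack: [729]
RETURN_VALUE → return 729.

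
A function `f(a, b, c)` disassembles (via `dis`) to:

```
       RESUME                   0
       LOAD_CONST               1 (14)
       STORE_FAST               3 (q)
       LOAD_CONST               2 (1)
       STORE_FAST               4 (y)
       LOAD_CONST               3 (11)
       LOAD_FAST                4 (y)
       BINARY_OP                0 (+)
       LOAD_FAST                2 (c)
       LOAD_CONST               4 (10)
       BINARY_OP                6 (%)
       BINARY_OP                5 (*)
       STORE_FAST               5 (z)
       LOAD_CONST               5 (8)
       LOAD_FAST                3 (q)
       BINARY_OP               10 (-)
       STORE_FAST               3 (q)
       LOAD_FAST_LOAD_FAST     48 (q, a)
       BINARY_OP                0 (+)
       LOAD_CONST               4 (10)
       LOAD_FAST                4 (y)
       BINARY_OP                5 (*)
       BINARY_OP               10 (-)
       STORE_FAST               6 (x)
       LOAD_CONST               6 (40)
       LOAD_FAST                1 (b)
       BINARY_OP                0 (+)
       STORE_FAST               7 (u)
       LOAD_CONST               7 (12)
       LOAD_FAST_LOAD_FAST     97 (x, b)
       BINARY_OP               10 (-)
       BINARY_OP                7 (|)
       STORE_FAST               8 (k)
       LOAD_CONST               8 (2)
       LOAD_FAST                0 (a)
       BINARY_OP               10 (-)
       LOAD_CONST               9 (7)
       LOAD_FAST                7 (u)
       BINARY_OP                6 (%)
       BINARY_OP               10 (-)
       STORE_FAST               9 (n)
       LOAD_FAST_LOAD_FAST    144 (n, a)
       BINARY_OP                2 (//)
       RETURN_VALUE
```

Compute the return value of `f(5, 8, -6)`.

LOAD_CONST → push 14. Stack: [14]
STORE_FAST q → q=14. Stack: []
LOAD_CONST → push 1. Stack: [1]
STORE_FAST y → y=1. Stack: []
LOAD_CONST → push 11. Stack: [11]
LOAD_FAST y → push 1. Stack: [11, 1]
BINARY_OP + → 11 + 1 = 12. Stack: [12]
LOAD_FAST c → push -6. Stack: [12, -6]
LOAD_CONST → push 10. Stack: [12, -6, 10]
BINARY_OP % → -6 % 10 = 4. Stack: [12, 4]
BINARY_OP * → 12 * 4 = 48. Stack: [48]
STORE_FAST z → z=48. Stack: []
LOAD_CONST → push 8. Stack: [8]
LOAD_FAST q → push 14. Stack: [8, 14]
BINARY_OP - → 8 - 14 = -6. Stack: [-6]
STORE_FAST q → q=-6. Stack: []
LOAD_FAST_LOAD_FAST q,a → push -6,5. Stack: [-6, 5]
BINARY_OP + → -6 + 5 = -1. Stack: [-1]
LOAD_CONST → push 10. Stack: [-1, 10]
LOAD_FAST y → push 1. Stack: [-1, 10, 1]
BINARY_OP * → 10 * 1 = 10. Stack: [-1, 10]
BINARY_OP - → -1 - 10 = -11. Stack: [-11]
STORE_FAST x → x=-11. Stack: []
LOAD_CONST → push 40. Stack: [40]
LOAD_FAST b → push 8. Stack: [40, 8]
BINARY_OP + → 40 + 8 = 48. Stack: [48]
STORE_FAST u → u=48. Stack: []
LOAD_CONST → push 12. Stack: [12]
LOAD_FAST_LOAD_FAST x,b → push -11,8. Stack: [12, -11, 8]
BINARY_OP - → -11 - 8 = -19. Stack: [12, -19]
BINARY_OP | → 12 | -19 = -19. Stack: [-19]
STORE_FAST k → k=-19. Stack: []
LOAD_CONST → push 2. Stack: [2]
LOAD_FAST a → push 5. Stack: [2, 5]
BINARY_OP - → 2 - 5 = -3. Stack: [-3]
LOAD_CONST → push 7. Stack: [-3, 7]
LOAD_FAST u → push 48. Stack: [-3, 7, 48]
BINARY_OP % → 7 % 48 = 7. Stack: [-3, 7]
BINARY_OP - → -3 - 7 = -10. Stack: [-10]
STORE_FAST n → n=-10. Stack: []
LOAD_FAST_LOAD_FAST n,a → push -10,5. Stack: [-10, 5]
BINARY_OP // → -10 // 5 = -2. Stack: [-2]
RETURN_VALUE → return -2.

-2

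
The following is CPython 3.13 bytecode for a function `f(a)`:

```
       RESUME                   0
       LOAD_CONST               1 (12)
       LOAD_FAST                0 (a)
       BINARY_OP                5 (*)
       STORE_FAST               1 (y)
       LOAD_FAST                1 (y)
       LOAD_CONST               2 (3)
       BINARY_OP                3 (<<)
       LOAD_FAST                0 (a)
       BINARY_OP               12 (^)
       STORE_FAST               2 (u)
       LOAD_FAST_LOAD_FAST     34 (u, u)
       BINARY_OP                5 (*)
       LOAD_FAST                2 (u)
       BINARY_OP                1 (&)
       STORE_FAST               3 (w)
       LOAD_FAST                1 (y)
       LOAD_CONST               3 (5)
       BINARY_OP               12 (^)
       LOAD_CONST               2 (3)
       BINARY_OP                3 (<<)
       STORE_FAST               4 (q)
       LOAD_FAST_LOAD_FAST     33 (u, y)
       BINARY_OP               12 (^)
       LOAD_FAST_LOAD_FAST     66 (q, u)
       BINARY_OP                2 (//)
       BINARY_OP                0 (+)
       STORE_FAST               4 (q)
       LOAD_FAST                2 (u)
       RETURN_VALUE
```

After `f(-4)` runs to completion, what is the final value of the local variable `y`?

LOAD_CONST → push 12. Stack: [12]
LOAD_FAST a → push -4. Stack: [12, -4]
BINARY_OP * → 12 * -4 = -48. Stack: [-48]
STORE_FAST y → y=-48. Stack: []
LOAD_FAST y → push -48. Stack: [-48]
LOAD_CONST → push 3. Stack: [-48, 3]
BINARY_OP << → -48 << 3 = -384. Stack: [-384]
LOAD_FAST a → push -4. Stack: [-384, -4]
BINARY_OP ^ → -384 ^ -4 = 380. Stack: [380]
STORE_FAST u → u=380. Stack: []
LOAD_FAST_LOAD_FAST u,u → push 380,380. Stack: [380, 380]
BINARY_OP * → 380 * 380 = 144400. Stack: [144400]
LOAD_FAST u → push 380. Stack: [144400, 380]
BINARY_OP & → 144400 & 380 = 16. Stack: [16]
STORE_FAST w → w=16. Stack: []
LOAD_FAST y → push -48. Stack: [-48]
LOAD_CONST → push 5. Stack: [-48, 5]
BINARY_OP ^ → -48 ^ 5 = -43. Stack: [-43]
LOAD_CONST → push 3. Stack: [-43, 3]
BINARY_OP << → -43 << 3 = -344. Stack: [-344]
STORE_FAST q → q=-344. Stack: []
LOAD_FAST_LOAD_FAST u,y → push 380,-48. Stack: [380, -48]
BINARY_OP ^ → 380 ^ -48 = -340. Stack: [-340]
LOAD_FAST_LOAD_FAST q,u → push -344,380. Stack: [-340, -344, 380]
BINARY_OP // → -344 // 380 = -1. Stack: [-340, -1]
BINARY_OP + → -340 + -1 = -341. Stack: [-341]
STORE_FAST q → q=-341. Stack: []
LOAD_FAST u → push 380. Stack: [380]
RETURN_VALUE → return 380.

-48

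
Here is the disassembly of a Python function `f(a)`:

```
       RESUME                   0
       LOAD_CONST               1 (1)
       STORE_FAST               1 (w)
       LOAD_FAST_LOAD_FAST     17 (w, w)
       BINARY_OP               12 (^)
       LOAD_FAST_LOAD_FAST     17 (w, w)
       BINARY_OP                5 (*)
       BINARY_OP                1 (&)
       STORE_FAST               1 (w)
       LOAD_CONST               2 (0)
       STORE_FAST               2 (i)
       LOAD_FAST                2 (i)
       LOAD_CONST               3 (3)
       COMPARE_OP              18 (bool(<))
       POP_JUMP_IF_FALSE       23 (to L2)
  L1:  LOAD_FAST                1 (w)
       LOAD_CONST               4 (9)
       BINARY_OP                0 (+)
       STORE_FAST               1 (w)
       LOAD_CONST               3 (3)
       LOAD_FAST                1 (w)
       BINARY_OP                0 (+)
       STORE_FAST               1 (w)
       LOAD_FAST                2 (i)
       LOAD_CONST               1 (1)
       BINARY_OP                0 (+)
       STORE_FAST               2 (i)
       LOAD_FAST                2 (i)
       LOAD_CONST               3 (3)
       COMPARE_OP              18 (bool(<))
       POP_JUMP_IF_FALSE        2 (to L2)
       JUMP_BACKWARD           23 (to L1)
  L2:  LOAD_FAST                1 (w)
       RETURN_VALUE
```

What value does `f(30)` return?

LOAD_CONST → push 1. Stack: [1]
STORE_FAST w → w=1. Stack: []
LOAD_FAST_LOAD_FAST w,w → push 1,1. Stack: [1, 1]
BINARY_OP ^ → 1 ^ 1 = 0. Stack: [0]
LOAD_FAST_LOAD_FAST w,w → push 1,1. Stack: [0, 1, 1]
BINARY_OP * → 1 * 1 = 1. Stack: [0, 1]
BINARY_OP & → 0 & 1 = 0. Stack: [0]
STORE_FAST w → w=0. Stack: []
LOAD_CONST → push 0. Stack: [0]
STORE_FAST i → i=0. Stack: []
LOAD_FAST i → push 0. Stack: [0]
LOAD_CONST → push 3. Stack: [0, 3]
COMPARE_OP bool(<) → 0 vs 3 = True. Stack: [True]
POP_JUMP_IF_FALSE → pop True; no jump. Stack: []
LOAD_FAST w → push 0. Stack: [0]
LOAD_CONST → push 9. Stack: [0, 9]
BINARY_OP + → 0 + 9 = 9. Stack: [9]
STORE_FAST w → w=9. Stack: []
LOAD_CONST → push 3. Stack: [3]
LOAD_FAST w → push 9. Stack: [3, 9]
BINARY_OP + → 3 + 9 = 12. Stack: [12]
STORE_FAST w → w=12. Stack: []
LOAD_FAST i → push 0. Stack: [0]
LOAD_CONST → push 1. Stack: [0, 1]
BINARY_OP + → 0 + 1 = 1. Stack: [1]
STORE_FAST i → i=1. Stack: []
LOAD_FAST i → push 1. Stack: [1]
LOAD_CONST → push 3. Stack: [1, 3]
COMPARE_OP bool(<) → 1 vs 3 = True. Stack: [True]
POP_JUMP_IF_FALSE → pop True; no jump. Stack: []
LOAD_FAST w → push 12. Stack: [12]
LOAD_CONST → push 9. Stack: [12, 9]
BINARY_OP + → 12 + 9 = 21. Stack: [21]
STORE_FAST w → w=21. Stack: []
LOAD_CONST → push 3. Stack: [3]
LOAD_FAST w → push 21. Stack: [3, 21]
BINARY_OP + → 3 + 21 = 24. Stack: [24]
STORE_FAST w → w=24. Stack: []
LOAD_FAST i → push 1. Stack: [1]
LOAD_CONST → push 1. Stack: [1, 1]
BINARY_OP + → 1 + 1 = 2. Stack: [2]
STORE_FAST i → i=2. Stack: []
LOAD_FAST i → push 2. Stack: [2]
LOAD_CONST → push 3. Stack: [2, 3]
COMPARE_OP bool(<) → 2 vs 3 = True. Stack: [True]
POP_JUMP_IF_FALSE → pop True; no jump. Stack: []
LOAD_FAST w → push 24. Stack: [24]
LOAD_CONST → push 9. Stack: [24, 9]
BINARY_OP + → 24 + 9 = 33. Stack: [33]
STORE_FAST w → w=33. Stack: []
LOAD_CONST → push 3. Stack: [3]
LOAD_FAST w → push 33. Stack: [3, 33]
BINARY_OP + → 3 + 33 = 36. Stack: [36]
STORE_FAST w → w=36. Stack: []
LOAD_FAST i → push 2. Stack: [2]
LOAD_CONST → push 1. Stack: [2, 1]
BINARY_OP + → 2 + 1 = 3. Stack: [3]
STORE_FAST i → i=3. Stack: []
LOAD_FAST i → push 3. Stack: [3]
LOAD_CONST → push 3. Stack: [3, 3]
COMPARE_OP bool(<) → 3 vs 3 = False. Stack: [False]
POP_JUMP_IF_FALSE → pop False; jump. Stack: []
LOAD_FAST w → push 36. Stack: [36]
RETURN_VALUE → return 36.

36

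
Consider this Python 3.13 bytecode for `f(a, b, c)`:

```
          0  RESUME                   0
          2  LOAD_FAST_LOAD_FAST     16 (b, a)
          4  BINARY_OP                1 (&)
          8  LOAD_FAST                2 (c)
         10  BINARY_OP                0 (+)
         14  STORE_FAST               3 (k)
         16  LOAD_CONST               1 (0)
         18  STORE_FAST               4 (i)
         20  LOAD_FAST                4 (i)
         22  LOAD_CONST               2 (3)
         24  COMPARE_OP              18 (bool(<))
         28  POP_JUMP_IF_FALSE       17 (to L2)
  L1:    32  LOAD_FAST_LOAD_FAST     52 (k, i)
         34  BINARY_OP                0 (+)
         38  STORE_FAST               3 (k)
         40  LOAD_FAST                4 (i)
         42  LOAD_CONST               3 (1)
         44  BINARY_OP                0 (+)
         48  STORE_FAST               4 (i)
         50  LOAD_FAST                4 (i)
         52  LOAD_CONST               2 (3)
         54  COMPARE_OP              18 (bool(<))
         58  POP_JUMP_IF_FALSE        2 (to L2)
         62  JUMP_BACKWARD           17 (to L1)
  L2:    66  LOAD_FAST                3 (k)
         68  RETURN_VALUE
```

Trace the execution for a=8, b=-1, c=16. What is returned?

27

LOAD_FAST_LOAD_FAST b,a → push -1,8. Stack: [-1, 8]
BINARY_OP & → -1 & 8 = 8. Stack: [8]
LOAD_FAST c → push 16. Stack: [8, 16]
BINARY_OP + → 8 + 16 = 24. Stack: [24]
STORE_FAST k → k=24. Stack: []
LOAD_CONST → push 0. Stack: [0]
STORE_FAST i → i=0. Stack: []
LOAD_FAST i → push 0. Stack: [0]
LOAD_CONST → push 3. Stack: [0, 3]
COMPARE_OP bool(<) → 0 vs 3 = True. Stack: [True]
POP_JUMP_IF_FALSE → pop True; no jump. Stack: []
LOAD_FAST_LOAD_FAST k,i → push 24,0. Stack: [24, 0]
BINARY_OP + → 24 + 0 = 24. Stack: [24]
STORE_FAST k → k=24. Stack: []
LOAD_FAST i → push 0. Stack: [0]
LOAD_CONST → push 1. Stack: [0, 1]
BINARY_OP + → 0 + 1 = 1. Stack: [1]
STORE_FAST i → i=1. Stack: []
LOAD_FAST i → push 1. Stack: [1]
LOAD_CONST → push 3. Stack: [1, 3]
COMPARE_OP bool(<) → 1 vs 3 = True. Stack: [True]
POP_JUMP_IF_FALSE → pop True; no jump. Stack: []
LOAD_FAST_LOAD_FAST k,i → push 24,1. Stack: [24, 1]
BINARY_OP + → 24 + 1 = 25. Stack: [25]
STORE_FAST k → k=25. Stack: []
LOAD_FAST i → push 1. Stack: [1]
LOAD_CONST → push 1. Stack: [1, 1]
BINARY_OP + → 1 + 1 = 2. Stack: [2]
STORE_FAST i → i=2. Stack: []
LOAD_FAST i → push 2. Stack: [2]
LOAD_CONST → push 3. Stack: [2, 3]
COMPARE_OP bool(<) → 2 vs 3 = True. Stack: [True]
POP_JUMP_IF_FALSE → pop True; no jump. Stack: []
LOAD_FAST_LOAD_FAST k,i → push 25,2. Stack: [25, 2]
BINARY_OP + → 25 + 2 = 27. Stack: [27]
STORE_FAST k → k=27. Stack: []
LOAD_FAST i → push 2. Stack: [2]
LOAD_CONST → push 1. Stack: [2, 1]
BINARY_OP + → 2 + 1 = 3. Stack: [3]
STORE_FAST i → i=3. Stack: []
LOAD_FAST i → push 3. Stack: [3]
LOAD_CONST → push 3. Stack: [3, 3]
COMPARE_OP bool(<) → 3 vs 3 = False. Stack: [False]
POP_JUMP_IF_FALSE → pop False; jump. Stack: []
LOAD_FAST k → push 27. Stack: [27]
RETURN_VALUE → return 27.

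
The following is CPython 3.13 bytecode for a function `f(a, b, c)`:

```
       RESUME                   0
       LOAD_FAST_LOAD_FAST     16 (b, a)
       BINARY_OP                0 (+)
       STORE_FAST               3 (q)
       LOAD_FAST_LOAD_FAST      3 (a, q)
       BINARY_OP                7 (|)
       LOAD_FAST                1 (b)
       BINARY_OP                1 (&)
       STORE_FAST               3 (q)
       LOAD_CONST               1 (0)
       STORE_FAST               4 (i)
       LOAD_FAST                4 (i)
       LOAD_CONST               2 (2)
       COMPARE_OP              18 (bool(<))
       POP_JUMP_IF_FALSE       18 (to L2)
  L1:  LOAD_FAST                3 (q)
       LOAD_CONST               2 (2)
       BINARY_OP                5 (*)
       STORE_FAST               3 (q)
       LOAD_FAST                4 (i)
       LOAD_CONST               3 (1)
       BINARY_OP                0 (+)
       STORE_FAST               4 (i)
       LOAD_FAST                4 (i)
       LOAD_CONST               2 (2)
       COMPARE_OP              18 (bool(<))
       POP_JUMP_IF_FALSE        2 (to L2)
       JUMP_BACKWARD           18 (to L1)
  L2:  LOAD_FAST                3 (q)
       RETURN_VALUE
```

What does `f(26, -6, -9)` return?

104

LOAD_FAST_LOAD_FAST b,a → push -6,26. Stack: [-6, 26]
BINARY_OP + → -6 + 26 = 20. Stack: [20]
STORE_FAST q → q=20. Stack: []
LOAD_FAST_LOAD_FAST a,q → push 26,20. Stack: [26, 20]
BINARY_OP | → 26 | 20 = 30. Stack: [30]
LOAD_FAST b → push -6. Stack: [30, -6]
BINARY_OP & → 30 & -6 = 26. Stack: [26]
STORE_FAST q → q=26. Stack: []
LOAD_CONST → push 0. Stack: [0]
STORE_FAST i → i=0. Stack: []
LOAD_FAST i → push 0. Stack: [0]
LOAD_CONST → push 2. Stack: [0, 2]
COMPARE_OP bool(<) → 0 vs 2 = True. Stack: [True]
POP_JUMP_IF_FALSE → pop True; no jump. Stack: []
LOAD_FAST q → push 26. Stack: [26]
LOAD_CONST → push 2. Stack: [26, 2]
BINARY_OP * → 26 * 2 = 52. Stack: [52]
STORE_FAST q → q=52. Stack: []
LOAD_FAST i → push 0. Stack: [0]
LOAD_CONST → push 1. Stack: [0, 1]
BINARY_OP + → 0 + 1 = 1. Stack: [1]
STORE_FAST i → i=1. Stack: []
LOAD_FAST i → push 1. Stack: [1]
LOAD_CONST → push 2. Stack: [1, 2]
COMPARE_OP bool(<) → 1 vs 2 = True. Stack: [True]
POP_JUMP_IF_FALSE → pop True; no jump. Stack: []
LOAD_FAST q → push 52. Stack: [52]
LOAD_CONST → push 2. Stack: [52, 2]
BINARY_OP * → 52 * 2 = 104. Stack: [104]
STORE_FAST q → q=104. Stack: []
LOAD_FAST i → push 1. Stack: [1]
LOAD_CONST → push 1. Stack: [1, 1]
BINARY_OP + → 1 + 1 = 2. Stack: [2]
STORE_FAST i → i=2. Stack: []
LOAD_FAST i → push 2. Stack: [2]
LOAD_CONST → push 2. Stack: [2, 2]
COMPARE_OP bool(<) → 2 vs 2 = False. Stack: [False]
POP_JUMP_IF_FALSE → pop False; jump. Stack: []
LOAD_FAST q → push 104. Stack: [104]
RETURN_VALUE → return 104.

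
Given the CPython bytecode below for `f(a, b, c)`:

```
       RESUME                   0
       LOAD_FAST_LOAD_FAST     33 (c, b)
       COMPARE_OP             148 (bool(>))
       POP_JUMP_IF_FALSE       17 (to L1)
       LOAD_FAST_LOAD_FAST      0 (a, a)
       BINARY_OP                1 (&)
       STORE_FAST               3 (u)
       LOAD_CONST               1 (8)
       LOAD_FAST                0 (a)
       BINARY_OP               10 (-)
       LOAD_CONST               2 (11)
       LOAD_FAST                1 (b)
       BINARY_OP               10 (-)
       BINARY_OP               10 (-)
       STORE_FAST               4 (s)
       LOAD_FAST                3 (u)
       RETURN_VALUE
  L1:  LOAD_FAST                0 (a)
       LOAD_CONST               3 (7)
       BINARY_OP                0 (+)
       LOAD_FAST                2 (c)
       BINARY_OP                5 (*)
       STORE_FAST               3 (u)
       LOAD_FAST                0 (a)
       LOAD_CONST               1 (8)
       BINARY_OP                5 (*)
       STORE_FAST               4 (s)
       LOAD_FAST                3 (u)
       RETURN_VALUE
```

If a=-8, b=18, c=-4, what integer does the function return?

LOAD_FAST_LOAD_FAST c,b → push -4,18. Stack: [-4, 18]
COMPARE_OP bool(>) → -4 vs 18 = False. Stack: [False]
POP_JUMP_IF_FALSE → pop False; jump. Stack: []
LOAD_FAST a → push -8. Stack: [-8]
LOAD_CONST → push 7. Stack: [-8, 7]
BINARY_OP + → -8 + 7 = -1. Stack: [-1]
LOAD_FAST c → push -4. Stack: [-1, -4]
BINARY_OP * → -1 * -4 = 4. Stack: [4]
STORE_FAST u → u=4. Stack: []
LOAD_FAST a → push -8. Stack: [-8]
LOAD_CONST → push 8. Stack: [-8, 8]
BINARY_OP * → -8 * 8 = -64. Stack: [-64]
STORE_FAST s → s=-64. Stack: []
LOAD_FAST u → push 4. Stack: [4]
RETURN_VALUE → return 4.

4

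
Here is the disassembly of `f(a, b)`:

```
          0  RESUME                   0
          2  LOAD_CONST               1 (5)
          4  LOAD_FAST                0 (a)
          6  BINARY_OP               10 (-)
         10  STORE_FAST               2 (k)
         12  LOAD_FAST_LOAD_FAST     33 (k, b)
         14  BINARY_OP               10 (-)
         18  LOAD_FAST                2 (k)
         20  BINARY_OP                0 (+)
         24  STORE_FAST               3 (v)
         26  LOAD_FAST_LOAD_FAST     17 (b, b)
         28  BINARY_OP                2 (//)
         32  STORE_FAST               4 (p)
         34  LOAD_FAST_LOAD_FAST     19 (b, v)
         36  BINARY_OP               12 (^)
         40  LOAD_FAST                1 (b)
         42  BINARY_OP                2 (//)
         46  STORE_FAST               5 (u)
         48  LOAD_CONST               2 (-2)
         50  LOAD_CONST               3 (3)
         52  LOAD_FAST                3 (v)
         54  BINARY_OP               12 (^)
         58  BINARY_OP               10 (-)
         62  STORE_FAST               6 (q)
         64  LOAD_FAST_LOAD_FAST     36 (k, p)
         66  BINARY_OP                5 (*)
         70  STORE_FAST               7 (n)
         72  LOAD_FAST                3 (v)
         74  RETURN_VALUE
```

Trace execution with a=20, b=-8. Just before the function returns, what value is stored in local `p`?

LOAD_CONST → push 5. Stack: [5]
LOAD_FAST a → push 20. Stack: [5, 20]
BINARY_OP - → 5 - 20 = -15. Stack: [-15]
STORE_FAST k → k=-15. Stack: []
LOAD_FAST_LOAD_FAST k,b → push -15,-8. Stack: [-15, -8]
BINARY_OP - → -15 - -8 = -7. Stack: [-7]
LOAD_FAST k → push -15. Stack: [-7, -15]
BINARY_OP + → -7 + -15 = -22. Stack: [-22]
STORE_FAST v → v=-22. Stack: []
LOAD_FAST_LOAD_FAST b,b → push -8,-8. Stack: [-8, -8]
BINARY_OP // → -8 // -8 = 1. Stack: [1]
STORE_FAST p → p=1. Stack: []
LOAD_FAST_LOAD_FAST b,v → push -8,-22. Stack: [-8, -22]
BINARY_OP ^ → -8 ^ -22 = 18. Stack: [18]
LOAD_FAST b → push -8. Stack: [18, -8]
BINARY_OP // → 18 // -8 = -3. Stack: [-3]
STORE_FAST u → u=-3. Stack: []
LOAD_CONST → push -2. Stack: [-2]
LOAD_CONST → push 3. Stack: [-2, 3]
LOAD_FAST v → push -22. Stack: [-2, 3, -22]
BINARY_OP ^ → 3 ^ -22 = -23. Stack: [-2, -23]
BINARY_OP - → -2 - -23 = 21. Stack: [21]
STORE_FAST q → q=21. Stack: []
LOAD_FAST_LOAD_FAST k,p → push -15,1. Stack: [-15, 1]
BINARY_OP * → -15 * 1 = -15. Stack: [-15]
STORE_FAST n → n=-15. Stack: []
LOAD_FAST v → push -22. Stack: [-22]
RETURN_VALUE → return -22.

1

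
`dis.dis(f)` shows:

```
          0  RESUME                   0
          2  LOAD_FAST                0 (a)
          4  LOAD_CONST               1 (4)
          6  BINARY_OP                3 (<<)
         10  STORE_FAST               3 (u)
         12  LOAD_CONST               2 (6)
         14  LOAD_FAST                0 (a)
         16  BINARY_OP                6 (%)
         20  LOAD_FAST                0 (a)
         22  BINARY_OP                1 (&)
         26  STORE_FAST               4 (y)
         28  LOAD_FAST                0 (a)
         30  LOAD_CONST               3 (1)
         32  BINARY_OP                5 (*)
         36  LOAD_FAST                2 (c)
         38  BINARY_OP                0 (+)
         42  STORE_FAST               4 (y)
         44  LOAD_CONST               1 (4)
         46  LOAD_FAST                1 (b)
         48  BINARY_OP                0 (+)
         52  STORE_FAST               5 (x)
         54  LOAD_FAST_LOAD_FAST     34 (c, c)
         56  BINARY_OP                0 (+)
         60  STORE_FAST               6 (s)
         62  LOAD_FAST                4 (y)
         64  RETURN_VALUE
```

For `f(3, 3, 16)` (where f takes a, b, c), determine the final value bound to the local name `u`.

LOAD_FAST a → push 3. Stack: [3]
LOAD_CONST → push 4. Stack: [3, 4]
BINARY_OP << → 3 << 4 = 48. Stack: [48]
STORE_FAST u → u=48. Stack: []
LOAD_CONST → push 6. Stack: [6]
LOAD_FAST a → push 3. Stack: [6, 3]
BINARY_OP % → 6 % 3 = 0. Stack: [0]
LOAD_FAST a → push 3. Stack: [0, 3]
BINARY_OP & → 0 & 3 = 0. Stack: [0]
STORE_FAST y → y=0. Stack: []
LOAD_FAST a → push 3. Stack: [3]
LOAD_CONST → push 1. Stack: [3, 1]
BINARY_OP * → 3 * 1 = 3. Stack: [3]
LOAD_FAST c → push 16. Stack: [3, 16]
BINARY_OP + → 3 + 16 = 19. Stack: [19]
STORE_FAST y → y=19. Stack: []
LOAD_CONST → push 4. Stack: [4]
LOAD_FAST b → push 3. Stack: [4, 3]
BINARY_OP + → 4 + 3 = 7. Stack: [7]
STORE_FAST x → x=7. Stack: []
LOAD_FAST_LOAD_FAST c,c → push 16,16. Stack: [16, 16]
BINARY_OP + → 16 + 16 = 32. Stack: [32]
STORE_FAST s → s=32. Stack: []
LOAD_FAST y → push 19. Stack: [19]
RETURN_VALUE → return 19.

48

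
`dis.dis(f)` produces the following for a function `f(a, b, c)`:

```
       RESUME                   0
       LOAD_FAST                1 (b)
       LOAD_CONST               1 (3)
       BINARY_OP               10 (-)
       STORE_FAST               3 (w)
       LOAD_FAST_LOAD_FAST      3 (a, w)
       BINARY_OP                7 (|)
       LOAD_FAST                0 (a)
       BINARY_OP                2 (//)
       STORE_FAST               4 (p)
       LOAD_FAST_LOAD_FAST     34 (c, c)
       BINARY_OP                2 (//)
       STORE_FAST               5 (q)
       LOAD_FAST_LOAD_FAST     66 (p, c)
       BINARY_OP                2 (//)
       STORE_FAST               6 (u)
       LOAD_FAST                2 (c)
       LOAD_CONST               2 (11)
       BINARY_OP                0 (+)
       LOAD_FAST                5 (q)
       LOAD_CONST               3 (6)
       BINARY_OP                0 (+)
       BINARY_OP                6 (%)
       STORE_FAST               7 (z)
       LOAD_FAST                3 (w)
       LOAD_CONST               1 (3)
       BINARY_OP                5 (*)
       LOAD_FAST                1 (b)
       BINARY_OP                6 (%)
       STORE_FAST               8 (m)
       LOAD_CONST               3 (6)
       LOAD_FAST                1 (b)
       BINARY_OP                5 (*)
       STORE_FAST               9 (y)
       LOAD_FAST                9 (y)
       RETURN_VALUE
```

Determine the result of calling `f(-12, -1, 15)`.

LOAD_FAST b → push -1. Stack: [-1]
LOAD_CONST → push 3. Stack: [-1, 3]
BINARY_OP - → -1 - 3 = -4. Stack: [-4]
STORE_FAST w → w=-4. Stack: []
LOAD_FAST_LOAD_FAST a,w → push -12,-4. Stack: [-12, -4]
BINARY_OP | → -12 | -4 = -4. Stack: [-4]
LOAD_FAST a → push -12. Stack: [-4, -12]
BINARY_OP // → -4 // -12 = 0. Stack: [0]
STORE_FAST p → p=0. Stack: []
LOAD_FAST_LOAD_FAST c,c → push 15,15. Stack: [15, 15]
BINARY_OP // → 15 // 15 = 1. Stack: [1]
STORE_FAST q → q=1. Stack: []
LOAD_FAST_LOAD_FAST p,c → push 0,15. Stack: [0, 15]
BINARY_OP // → 0 // 15 = 0. Stack: [0]
STORE_FAST u → u=0. Stack: []
LOAD_FAST c → push 15. Stack: [15]
LOAD_CONST → push 11. Stack: [15, 11]
BINARY_OP + → 15 + 11 = 26. Stack: [26]
LOAD_FAST q → push 1. Stack: [26, 1]
LOAD_CONST → push 6. Stack: [26, 1, 6]
BINARY_OP + → 1 + 6 = 7. Stack: [26, 7]
BINARY_OP % → 26 % 7 = 5. Stack: [5]
STORE_FAST z → z=5. Stack: []
LOAD_FAST w → push -4. Stack: [-4]
LOAD_CONST → push 3. Stack: [-4, 3]
BINARY_OP * → -4 * 3 = -12. Stack: [-12]
LOAD_FAST b → push -1. Stack: [-12, -1]
BINARY_OP % → -12 % -1 = 0. Stack: [0]
STORE_FAST m → m=0. Stack: []
LOAD_CONST → push 6. Stack: [6]
LOAD_FAST b → push -1. Stack: [6, -1]
BINARY_OP * → 6 * -1 = -6. Stack: [-6]
STORE_FAST y → y=-6. Stack: []
LOAD_FAST y → push -6. Stack: [-6]
RETURN_VALUE → return -6.

-6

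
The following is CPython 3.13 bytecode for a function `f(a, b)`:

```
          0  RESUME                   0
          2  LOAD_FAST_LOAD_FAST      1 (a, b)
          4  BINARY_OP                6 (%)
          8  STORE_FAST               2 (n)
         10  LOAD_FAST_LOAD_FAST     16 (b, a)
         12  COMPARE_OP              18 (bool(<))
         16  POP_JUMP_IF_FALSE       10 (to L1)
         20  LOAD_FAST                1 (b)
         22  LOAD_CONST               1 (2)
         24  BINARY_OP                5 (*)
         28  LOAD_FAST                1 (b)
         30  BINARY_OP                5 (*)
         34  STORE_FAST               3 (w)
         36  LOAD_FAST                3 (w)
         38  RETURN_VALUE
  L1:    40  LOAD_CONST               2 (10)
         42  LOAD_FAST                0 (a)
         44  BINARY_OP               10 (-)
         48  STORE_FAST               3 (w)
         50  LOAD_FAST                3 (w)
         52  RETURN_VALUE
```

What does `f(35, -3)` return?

LOAD_FAST_LOAD_FAST a,b → push 35,-3. Stack: [35, -3]
BINARY_OP % → 35 % -3 = -1. Stack: [-1]
STORE_FAST n → n=-1. Stack: []
LOAD_FAST_LOAD_FAST b,a → push -3,35. Stack: [-3, 35]
COMPARE_OP bool(<) → -3 vs 35 = True. Stack: [True]
POP_JUMP_IF_FALSE → pop True; no jump. Stack: []
LOAD_FAST b → push -3. Stack: [-3]
LOAD_CONST → push 2. Stack: [-3, 2]
BINARY_OP * → -3 * 2 = -6. Stack: [-6]
LOAD_FAST b → push -3. Stack: [-6, -3]
BINARY_OP * → -6 * -3 = 18. Stack: [18]
STORE_FAST w → w=18. Stack: []
LOAD_FAST w → push 18. Stack: [18]
RETURN_VALUE → return 18.

18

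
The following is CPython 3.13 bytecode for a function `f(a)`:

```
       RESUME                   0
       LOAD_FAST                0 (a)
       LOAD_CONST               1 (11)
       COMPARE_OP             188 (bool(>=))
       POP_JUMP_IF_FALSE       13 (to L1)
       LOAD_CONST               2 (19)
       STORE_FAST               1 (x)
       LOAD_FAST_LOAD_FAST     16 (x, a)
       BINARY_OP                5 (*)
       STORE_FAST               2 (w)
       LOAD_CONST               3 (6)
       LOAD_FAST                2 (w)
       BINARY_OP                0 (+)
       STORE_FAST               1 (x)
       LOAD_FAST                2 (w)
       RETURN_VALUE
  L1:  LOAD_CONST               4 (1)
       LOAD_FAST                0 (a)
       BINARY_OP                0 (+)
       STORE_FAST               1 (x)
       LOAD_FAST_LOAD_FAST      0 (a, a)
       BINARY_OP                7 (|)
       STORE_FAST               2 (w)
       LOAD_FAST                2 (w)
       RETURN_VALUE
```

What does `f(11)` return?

209

LOAD_FAST a → push 11. Stack: [11]
LOAD_CONST → push 11. Stack: [11, 11]
COMPARE_OP bool(>=) → 11 vs 11 = True. Stack: [True]
POP_JUMP_IF_FALSE → pop True; no jump. Stack: []
LOAD_CONST → push 19. Stack: [19]
STORE_FAST x → x=19. Stack: []
LOAD_FAST_LOAD_FAST x,a → push 19,11. Stack: [19, 11]
BINARY_OP * → 19 * 11 = 209. Stack: [209]
STORE_FAST w → w=209. Stack: []
LOAD_CONST → push 6. Stack: [6]
LOAD_FAST w → push 209. Stack: [6, 209]
BINARY_OP + → 6 + 209 = 215. Stack: [215]
STORE_FAST x → x=215. Stack: []
LOAD_FAST w → push 209. Stack: [209]
RETURN_VALUE → return 209.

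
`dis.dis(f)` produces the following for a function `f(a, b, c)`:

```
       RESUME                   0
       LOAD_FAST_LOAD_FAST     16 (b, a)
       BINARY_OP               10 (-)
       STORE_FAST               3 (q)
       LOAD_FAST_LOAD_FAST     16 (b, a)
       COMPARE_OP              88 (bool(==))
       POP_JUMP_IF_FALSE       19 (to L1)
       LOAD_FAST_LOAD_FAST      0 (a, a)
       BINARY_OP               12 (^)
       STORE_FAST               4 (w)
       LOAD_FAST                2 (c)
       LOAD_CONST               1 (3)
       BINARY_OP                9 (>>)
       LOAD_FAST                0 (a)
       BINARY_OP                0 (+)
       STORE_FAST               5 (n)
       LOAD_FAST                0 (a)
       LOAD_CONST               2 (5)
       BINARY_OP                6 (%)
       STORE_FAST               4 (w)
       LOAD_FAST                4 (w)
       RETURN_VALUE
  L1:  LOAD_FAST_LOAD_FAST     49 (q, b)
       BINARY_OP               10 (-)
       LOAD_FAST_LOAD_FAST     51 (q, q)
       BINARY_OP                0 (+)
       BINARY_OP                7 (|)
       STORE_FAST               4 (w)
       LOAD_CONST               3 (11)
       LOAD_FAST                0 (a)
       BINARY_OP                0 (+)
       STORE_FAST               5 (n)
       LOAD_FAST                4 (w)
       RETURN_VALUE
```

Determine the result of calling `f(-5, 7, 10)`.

29

LOAD_FAST_LOAD_FAST b,a → push 7,-5. Stack: [7, -5]
BINARY_OP - → 7 - -5 = 12. Stack: [12]
STORE_FAST q → q=12. Stack: []
LOAD_FAST_LOAD_FAST b,a → push 7,-5. Stack: [7, -5]
COMPARE_OP bool(==) → 7 vs -5 = False. Stack: [False]
POP_JUMP_IF_FALSE → pop False; jump. Stack: []
LOAD_FAST_LOAD_FAST q,b → push 12,7. Stack: [12, 7]
BINARY_OP - → 12 - 7 = 5. Stack: [5]
LOAD_FAST_LOAD_FAST q,q → push 12,12. Stack: [5, 12, 12]
BINARY_OP + → 12 + 12 = 24. Stack: [5, 24]
BINARY_OP | → 5 | 24 = 29. Stack: [29]
STORE_FAST w → w=29. Stack: []
LOAD_CONST → push 11. Stack: [11]
LOAD_FAST a → push -5. Stack: [11, -5]
BINARY_OP + → 11 + -5 = 6. Stack: [6]
STORE_FAST n → n=6. Stack: []
LOAD_FAST w → push 29. Stack: [29]
RETURN_VALUE → return 29.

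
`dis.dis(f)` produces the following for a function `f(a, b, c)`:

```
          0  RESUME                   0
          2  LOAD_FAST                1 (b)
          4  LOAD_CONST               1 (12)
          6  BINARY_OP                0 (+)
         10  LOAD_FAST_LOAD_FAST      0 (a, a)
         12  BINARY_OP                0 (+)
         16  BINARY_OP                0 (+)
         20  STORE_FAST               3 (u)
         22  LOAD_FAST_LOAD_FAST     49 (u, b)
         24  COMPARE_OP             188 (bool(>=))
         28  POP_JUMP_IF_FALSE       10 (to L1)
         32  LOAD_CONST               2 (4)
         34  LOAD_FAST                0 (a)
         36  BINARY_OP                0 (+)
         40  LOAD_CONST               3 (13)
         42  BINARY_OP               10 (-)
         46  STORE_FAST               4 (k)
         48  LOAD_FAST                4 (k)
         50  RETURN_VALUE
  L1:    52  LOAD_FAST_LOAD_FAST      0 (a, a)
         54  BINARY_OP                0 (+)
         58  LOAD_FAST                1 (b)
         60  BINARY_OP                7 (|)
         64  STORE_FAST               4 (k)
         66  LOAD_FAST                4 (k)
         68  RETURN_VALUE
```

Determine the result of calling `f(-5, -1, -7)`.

-14

LOAD_FAST b → push -1. Stack: [-1]
LOAD_CONST → push 12. Stack: [-1, 12]
BINARY_OP + → -1 + 12 = 11. Stack: [11]
LOAD_FAST_LOAD_FAST a,a → push -5,-5. Stack: [11, -5, -5]
BINARY_OP + → -5 + -5 = -10. Stack: [11, -10]
BINARY_OP + → 11 + -10 = 1. Stack: [1]
STORE_FAST u → u=1. Stack: []
LOAD_FAST_LOAD_FAST u,b → push 1,-1. Stack: [1, -1]
COMPARE_OP bool(>=) → 1 vs -1 = True. Stack: [True]
POP_JUMP_IF_FALSE → pop True; no jump. Stack: []
LOAD_CONST → push 4. Stack: [4]
LOAD_FAST a → push -5. Stack: [4, -5]
BINARY_OP + → 4 + -5 = -1. Stack: [-1]
LOAD_CONST → push 13. Stack: [-1, 13]
BINARY_OP - → -1 - 13 = -14. Stack: [-14]
STORE_FAST k → k=-14. Stack: []
LOAD_FAST k → push -14. Stack: [-14]
RETURN_VALUE → return -14.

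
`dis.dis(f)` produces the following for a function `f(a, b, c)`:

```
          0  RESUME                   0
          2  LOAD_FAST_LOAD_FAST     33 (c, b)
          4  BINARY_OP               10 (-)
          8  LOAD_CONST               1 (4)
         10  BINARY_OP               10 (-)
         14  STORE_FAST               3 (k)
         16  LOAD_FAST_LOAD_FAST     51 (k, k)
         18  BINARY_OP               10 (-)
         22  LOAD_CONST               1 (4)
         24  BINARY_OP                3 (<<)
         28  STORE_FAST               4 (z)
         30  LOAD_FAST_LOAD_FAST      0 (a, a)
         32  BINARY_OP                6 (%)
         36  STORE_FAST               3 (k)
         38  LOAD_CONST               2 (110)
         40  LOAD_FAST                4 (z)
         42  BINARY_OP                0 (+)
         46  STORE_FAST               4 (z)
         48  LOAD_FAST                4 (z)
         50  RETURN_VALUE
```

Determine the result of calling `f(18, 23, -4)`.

110

LOAD_FAST_LOAD_FAST c,b → push -4,23. Stack: [-4, 23]
BINARY_OP - → -4 - 23 = -27. Stack: [-27]
LOAD_CONST → push 4. Stack: [-27, 4]
BINARY_OP - → -27 - 4 = -31. Stack: [-31]
STORE_FAST k → k=-31. Stack: []
LOAD_FAST_LOAD_FAST k,k → push -31,-31. Stack: [-31, -31]
BINARY_OP - → -31 - -31 = 0. Stack: [0]
LOAD_CONST → push 4. Stack: [0, 4]
BINARY_OP << → 0 << 4 = 0. Stack: [0]
STORE_FAST z → z=0. Stack: []
LOAD_FAST_LOAD_FAST a,a → push 18,18. Stack: [18, 18]
BINARY_OP % → 18 % 18 = 0. Stack: [0]
STORE_FAST k → k=0. Stack: []
LOAD_CONST → push 110. Stack: [110]
LOAD_FAST z → push 0. Stack: [110, 0]
BINARY_OP + → 110 + 0 = 110. Stack: [110]
STORE_FAST z → z=110. Stack: []
LOAD_FAST z → push 110. Stack: [110]
RETURN_VALUE → return 110.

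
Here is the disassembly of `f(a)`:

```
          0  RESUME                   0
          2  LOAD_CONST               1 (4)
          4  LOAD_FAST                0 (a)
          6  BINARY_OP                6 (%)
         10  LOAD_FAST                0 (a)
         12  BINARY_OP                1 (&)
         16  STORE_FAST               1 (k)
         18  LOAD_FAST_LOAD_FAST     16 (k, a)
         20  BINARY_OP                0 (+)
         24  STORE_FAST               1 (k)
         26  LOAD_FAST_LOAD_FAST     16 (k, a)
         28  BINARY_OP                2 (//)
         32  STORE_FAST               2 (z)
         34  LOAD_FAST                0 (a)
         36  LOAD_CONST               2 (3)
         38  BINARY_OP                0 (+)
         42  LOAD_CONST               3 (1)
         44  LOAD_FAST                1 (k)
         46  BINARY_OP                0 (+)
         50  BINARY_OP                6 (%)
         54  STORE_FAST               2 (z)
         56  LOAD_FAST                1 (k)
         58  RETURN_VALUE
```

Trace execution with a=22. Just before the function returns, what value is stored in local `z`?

LOAD_CONST → push 4. Stack: [4]
LOAD_FAST a → push 22. Stack: [4, 22]
BINARY_OP % → 4 % 22 = 4. Stack: [4]
LOAD_FAST a → push 22. Stack: [4, 22]
BINARY_OP & → 4 & 22 = 4. Stack: [4]
STORE_FAST k → k=4. Stack: []
LOAD_FAST_LOAD_FAST k,a → push 4,22. Stack: [4, 22]
BINARY_OP + → 4 + 22 = 26. Stack: [26]
STORE_FAST k → k=26. Stack: []
LOAD_FAST_LOAD_FAST k,a → push 26,22. Stack: [26, 22]
BINARY_OP // → 26 // 22 = 1. Stack: [1]
STORE_FAST z → z=1. Stack: []
LOAD_FAST a → push 22. Stack: [22]
LOAD_CONST → push 3. Stack: [22, 3]
BINARY_OP + → 22 + 3 = 25. Stack: [25]
LOAD_CONST → push 1. Stack: [25, 1]
LOAD_FAST k → push 26. Stack: [25, 1, 26]
BINARY_OP + → 1 + 26 = 27. Stack: [25, 27]
BINARY_OP % → 25 % 27 = 25. Stack: [25]
STORE_FAST z → z=25. Stack: []
LOAD_FAST k → push 26. Stack: [26]
RETURN_VALUE → return 26.

25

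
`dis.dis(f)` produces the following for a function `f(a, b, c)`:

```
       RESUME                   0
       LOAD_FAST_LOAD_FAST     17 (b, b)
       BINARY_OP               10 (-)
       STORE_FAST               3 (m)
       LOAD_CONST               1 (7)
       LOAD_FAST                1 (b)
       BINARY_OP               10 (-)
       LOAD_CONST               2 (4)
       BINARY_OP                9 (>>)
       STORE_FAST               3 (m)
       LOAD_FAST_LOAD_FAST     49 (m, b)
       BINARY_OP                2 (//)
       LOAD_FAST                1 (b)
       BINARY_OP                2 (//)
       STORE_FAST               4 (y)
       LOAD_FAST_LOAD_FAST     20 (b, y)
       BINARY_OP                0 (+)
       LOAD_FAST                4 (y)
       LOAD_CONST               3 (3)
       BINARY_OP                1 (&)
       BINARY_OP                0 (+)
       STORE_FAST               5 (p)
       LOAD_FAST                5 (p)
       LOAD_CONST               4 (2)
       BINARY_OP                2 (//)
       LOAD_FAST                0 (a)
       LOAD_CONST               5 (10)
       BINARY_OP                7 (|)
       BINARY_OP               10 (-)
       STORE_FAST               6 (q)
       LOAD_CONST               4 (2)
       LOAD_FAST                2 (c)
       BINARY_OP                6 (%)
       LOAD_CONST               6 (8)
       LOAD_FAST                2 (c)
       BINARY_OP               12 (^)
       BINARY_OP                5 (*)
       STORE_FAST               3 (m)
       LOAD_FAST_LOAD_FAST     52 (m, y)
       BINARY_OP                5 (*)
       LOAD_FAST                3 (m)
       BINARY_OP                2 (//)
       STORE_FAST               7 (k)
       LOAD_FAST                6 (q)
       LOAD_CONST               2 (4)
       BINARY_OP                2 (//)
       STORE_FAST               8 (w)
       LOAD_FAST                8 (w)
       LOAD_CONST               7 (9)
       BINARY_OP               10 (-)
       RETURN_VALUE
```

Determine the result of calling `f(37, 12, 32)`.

LOAD_FAST_LOAD_FAST b,b → push 12,12. Stack: [12, 12]
BINARY_OP - → 12 - 12 = 0. Stack: [0]
STORE_FAST m → m=0. Stack: []
LOAD_CONST → push 7. Stack: [7]
LOAD_FAST b → push 12. Stack: [7, 12]
BINARY_OP - → 7 - 12 = -5. Stack: [-5]
LOAD_CONST → push 4. Stack: [-5, 4]
BINARY_OP >> → -5 >> 4 = -1. Stack: [-1]
STORE_FAST m → m=-1. Stack: []
LOAD_FAST_LOAD_FAST m,b → push -1,12. Stack: [-1, 12]
BINARY_OP // → -1 // 12 = -1. Stack: [-1]
LOAD_FAST b → push 12. Stack: [-1, 12]
BINARY_OP // → -1 // 12 = -1. Stack: [-1]
STORE_FAST y → y=-1. Stack: []
LOAD_FAST_LOAD_FAST b,y → push 12,-1. Stack: [12, -1]
BINARY_OP + → 12 + -1 = 11. Stack: [11]
LOAD_FAST y → push -1. Stack: [11, -1]
LOAD_CONST → push 3. Stack: [11, -1, 3]
BINARY_OP & → -1 & 3 = 3. Stack: [11, 3]
BINARY_OP + → 11 + 3 = 14. Stack: [14]
STORE_FAST p → p=14. Stack: []
LOAD_FAST p → push 14. Stack: [14]
LOAD_CONST → push 2. Stack: [14, 2]
BINARY_OP // → 14 // 2 = 7. Stack: [7]
LOAD_FAST a → push 37. Stack: [7, 37]
LOAD_CONST → push 10. Stack: [7, 37, 10]
BINARY_OP | → 37 | 10 = 47. Stack: [7, 47]
BINARY_OP - → 7 - 47 = -40. Stack: [-40]
STORE_FAST q → q=-40. Stack: []
LOAD_CONST → push 2. Stack: [2]
LOAD_FAST c → push 32. Stack: [2, 32]
BINARY_OP % → 2 % 32 = 2. Stack: [2]
LOAD_CONST → push 8. Stack: [2, 8]
LOAD_FAST c → push 32. Stack: [2, 8, 32]
BINARY_OP ^ → 8 ^ 32 = 40. Stack: [2, 40]
BINARY_OP * → 2 * 40 = 80. Stack: [80]
STORE_FAST m → m=80. Stack: []
LOAD_FAST_LOAD_FAST m,y → push 80,-1. Stack: [80, -1]
BINARY_OP * → 80 * -1 = -80. Stack: [-80]
LOAD_FAST m → push 80. Stack: [-80, 80]
BINARY_OP // → -80 // 80 = -1. Stack: [-1]
STORE_FAST k → k=-1. Stack: []
LOAD_FAST q → push -40. Stack: [-40]
LOAD_CONST → push 4. Stack: [-40, 4]
BINARY_OP // → -40 // 4 = -10. Stack: [-10]
STORE_FAST w → w=-10. Stack: []
LOAD_FAST w → push -10. Stack: [-10]
LOAD_CONST → push 9. Stack: [-10, 9]
BINARY_OP - → -10 - 9 = -19. Stack: [-19]
RETURN_VALUE → return -19.

-19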